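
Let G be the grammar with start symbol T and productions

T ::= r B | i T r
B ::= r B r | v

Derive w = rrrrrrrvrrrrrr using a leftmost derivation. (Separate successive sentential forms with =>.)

T => rB => rrBr => rrrBrr => rrrrBrrr => rrrrrBrrrr => rrrrrrBrrrrr => rrrrrrrBrrrrrr => rrrrrrrvrrrrrr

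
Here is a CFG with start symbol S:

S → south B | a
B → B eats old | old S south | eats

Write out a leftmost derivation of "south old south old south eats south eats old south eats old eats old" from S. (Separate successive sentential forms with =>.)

S => south B => south B eats old => south B eats old eats old => south old S south eats old eats old => south old south B south eats old eats old => south old south B eats old south eats old eats old => south old south old S south eats old south eats old eats old => south old south old south B south eats old south eats old eats old => south old south old south eats south eats old south eats old eats old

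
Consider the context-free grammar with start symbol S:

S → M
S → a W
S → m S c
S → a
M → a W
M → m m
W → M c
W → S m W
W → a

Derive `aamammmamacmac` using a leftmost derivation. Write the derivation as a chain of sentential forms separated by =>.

S => aW   [S → a W]
aW => aMc   [W → M c]
aMc => aaWc   [M → a W]
aaWc => aaSmWc   [W → S m W]
aaSmWc => aamScmWc   [S → m S c]
aamScmWc => aamMcmWc   [S → M]
aamMcmWc => aamaWcmWc   [M → a W]
aamaWcmWc => aamaSmWcmWc   [W → S m W]
aamaSmWcmWc => aamaMmWcmWc   [S → M]
aamaMmWcmWc => aamammmWcmWc   [M → m m]
aamammmWcmWc => aamammmSmWcmWc   [W → S m W]
aamammmSmWcmWc => aamammmamWcmWc   [S → a]
aamammmamWcmWc => aamammmamacmWc   [W → a]
aamammmamacmWc => aamammmamacmac   [W → a]

S=>aW=>aMc=>aaWc=>aaSmWc=>aamScmWc=>aamMcmWc=>aamaWcmWc=>aamaSmWcmWc=>aamaMmWcmWc=>aamammmWcmWc=>aamammmSmWcmWc=>aamammmamWcmWc=>aamammmamacmWc=>aamammmamacmac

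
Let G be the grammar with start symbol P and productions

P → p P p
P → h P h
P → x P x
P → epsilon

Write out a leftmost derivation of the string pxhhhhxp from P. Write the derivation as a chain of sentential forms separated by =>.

P => pPp   [P → p P p]
pPp => pxPxp   [P → x P x]
pxPxp => pxhPhxp   [P → h P h]
pxhPhxp => pxhhPhhxp   [P → h P h]
pxhhPhhxp => pxhhhhxp   [P → epsilon]

P=>pPp=>pxPxp=>pxhPhxp=>pxhhPhhxp=>pxhhhhxp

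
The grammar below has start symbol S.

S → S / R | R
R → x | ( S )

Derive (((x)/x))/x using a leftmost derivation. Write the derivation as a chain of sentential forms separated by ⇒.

S ⇒ S/R   [S → S / R]
S/R ⇒ R/R   [S → R]
R/R ⇒ (S)/R   [R → ( S )]
(S)/R ⇒ (R)/R   [S → R]
(R)/R ⇒ ((S))/R   [R → ( S )]
((S))/R ⇒ ((S/R))/R   [S → S / R]
((S/R))/R ⇒ ((R/R))/R   [S → R]
((R/R))/R ⇒ (((S)/R))/R   [R → ( S )]
(((S)/R))/R ⇒ (((R)/R))/R   [S → R]
(((R)/R))/R ⇒ (((x)/R))/R   [R → x]
(((x)/R))/R ⇒ (((x)/x))/R   [R → x]
(((x)/x))/R ⇒ (((x)/x))/x   [R → x]

S⇒S/R⇒R/R⇒(S)/R⇒(R)/R⇒((S))/R⇒((S/R))/R⇒((R/R))/R⇒(((S)/R))/R⇒(((R)/R))/R⇒(((x)/R))/R⇒(((x)/x))/R⇒(((x)/x))/x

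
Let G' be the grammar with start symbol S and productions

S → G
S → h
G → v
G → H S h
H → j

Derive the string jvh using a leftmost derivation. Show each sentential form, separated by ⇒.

S ⇒ G   [S → G]
G ⇒ HSh   [G → H S h]
HSh ⇒ jSh   [H → j]
jSh ⇒ jGh   [S → G]
jGh ⇒ jvh   [G → v]

S ⇒ G ⇒ HSh ⇒ jSh ⇒ jGh ⇒ jvh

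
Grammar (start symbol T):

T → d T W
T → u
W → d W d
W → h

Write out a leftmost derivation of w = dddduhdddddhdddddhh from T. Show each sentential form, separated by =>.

T => dTW   [T → d T W]
dTW => ddTWW   [T → d T W]
ddTWW => dddTWWW   [T → d T W]
dddTWWW => ddddTWWWW   [T → d T W]
ddddTWWWW => dddduWWWW   [T → u]
dddduWWWW => dddduhWWW   [W → h]
dddduhWWW => dddduhdWdWW   [W → d W d]
dddduhdWdWW => dddduhddWddWW   [W → d W d]
dddduhddWddWW => dddduhdddWdddWW   [W → d W d]
dddduhdddWdddWW => dddduhddddWddddWW   [W → d W d]
dddduhddddWddddWW => dddduhdddddWdddddWW   [W → d W d]
dddduhdddddWdddddWW => dddduhdddddhdddddWW   [W → h]
dddduhdddddhdddddWW => dddduhdddddhdddddhW   [W → h]
dddduhdddddhdddddhW => dddduhdddddhdddddhh   [W → h]

T => dTW => ddTWW => dddTWWW => ddddTWWWW => dddduWWWW => dddduhWWW => dddduhdWdWW => dddduhddWddWW => dddduhdddWdddWW => dddduhddddWddddWW => dddduhdddddWdddddWW => dddduhdddddhdddddWW => dddduhdddddhdddddhW => dddduhdddddhdddddhh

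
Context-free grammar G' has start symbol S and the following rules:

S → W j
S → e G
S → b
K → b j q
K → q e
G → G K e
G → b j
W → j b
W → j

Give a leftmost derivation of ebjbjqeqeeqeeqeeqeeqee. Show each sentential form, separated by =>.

S => eG   [S → e G]
eG => eGKe   [G → G K e]
eGKe => eGKeKe   [G → G K e]
eGKeKe => eGKeKeKe   [G → G K e]
eGKeKeKe => eGKeKeKeKe   [G → G K e]
eGKeKeKeKe => eGKeKeKeKeKe   [G → G K e]
eGKeKeKeKeKe => eGKeKeKeKeKeKe   [G → G K e]
eGKeKeKeKeKeKe => ebjKeKeKeKeKeKe   [G → b j]
ebjKeKeKeKeKeKe => ebjbjqeKeKeKeKeKe   [K → b j q]
ebjbjqeKeKeKeKeKe => ebjbjqeqeeKeKeKeKe   [K → q e]
ebjbjqeqeeKeKeKeKe => ebjbjqeqeeqeeKeKeKe   [K → q e]
ebjbjqeqeeqeeKeKeKe => ebjbjqeqeeqeeqeeKeKe   [K → q e]
ebjbjqeqeeqeeqeeKeKe => ebjbjqeqeeqeeqeeqeeKe   [K → q e]
ebjbjqeqeeqeeqeeqeeKe => ebjbjqeqeeqeeqeeqeeqee   [K → q e]

S=>eG=>eGKe=>eGKeKe=>eGKeKeKe=>eGKeKeKeKe=>eGKeKeKeKeKe=>eGKeKeKeKeKeKe=>ebjKeKeKeKeKeKe=>ebjbjqeKeKeKeKeKe=>ebjbjqeqeeKeKeKeKe=>ebjbjqeqeeqeeKeKeKe=>ebjbjqeqeeqeeqeeKeKe=>ebjbjqeqeeqeeqeeqeeKe=>ebjbjqeqeeqeeqeeqeeqee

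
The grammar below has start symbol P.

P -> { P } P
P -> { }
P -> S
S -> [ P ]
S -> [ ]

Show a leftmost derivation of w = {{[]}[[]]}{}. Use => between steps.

P => {P}P => {{P}P}P => {{S}P}P => {{[]}P}P => {{[]}S}P => {{[]}[P]}P => {{[]}[S]}P => {{[]}[[]]}P => {{[]}[[]]}{}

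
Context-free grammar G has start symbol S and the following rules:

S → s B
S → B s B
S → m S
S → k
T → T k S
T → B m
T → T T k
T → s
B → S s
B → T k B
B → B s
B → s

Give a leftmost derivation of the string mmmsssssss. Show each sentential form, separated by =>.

S => mS => mmS => mmBsB => mmSssB => mmmSssB => mmmsBssB => mmmsBsssB => mmmsBssssB => mmmssssssB => mmmsssssss

S => mS   [S → m S]
mS => mmS   [S → m S]
mmS => mmBsB   [S → B s B]
mmBsB => mmSssB   [B → S s]
mmSssB => mmmSssB   [S → m S]
mmmSssB => mmmsBssB   [S → s B]
mmmsBssB => mmmsBsssB   [B → B s]
mmmsBsssB => mmmsBssssB   [B → B s]
mmmsBssssB => mmmssssssB   [B → s]
mmmssssssB => mmmsssssss   [B → s]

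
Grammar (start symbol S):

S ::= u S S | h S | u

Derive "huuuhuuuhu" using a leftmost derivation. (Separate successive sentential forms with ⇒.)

S ⇒ hS   [S ::= h S]
hS ⇒ huSS   [S ::= u S S]
huSS ⇒ huuSSS   [S ::= u S S]
huuSSS ⇒ huuuSS   [S ::= u]
huuuSS ⇒ huuuhSS   [S ::= h S]
huuuhSS ⇒ huuuhuSSS   [S ::= u S S]
huuuhuSSS ⇒ huuuhuuSS   [S ::= u]
huuuhuuSS ⇒ huuuhuuuS   [S ::= u]
huuuhuuuS ⇒ huuuhuuuhS   [S ::= h S]
huuuhuuuhS ⇒ huuuhuuuhu   [S ::= u]

S ⇒ hS ⇒ huSS ⇒ huuSSS ⇒ huuuSS ⇒ huuuhSS ⇒ huuuhuSSS ⇒ huuuhuuSS ⇒ huuuhuuuS ⇒ huuuhuuuhS ⇒ huuuhuuuhu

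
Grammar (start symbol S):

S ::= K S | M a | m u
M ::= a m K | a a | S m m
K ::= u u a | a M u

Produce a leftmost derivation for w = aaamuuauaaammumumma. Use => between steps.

S=>KS=>aMuS=>aSmmuS=>aKSmmuS=>aaMuSmmuS=>aaamKuSmmuS=>aaamuuauSmmuS=>aaamuuauMammuS=>aaamuuauaaammuS=>aaamuuauaaammuMa=>aaamuuauaaammuSmma=>aaamuuauaaammumumma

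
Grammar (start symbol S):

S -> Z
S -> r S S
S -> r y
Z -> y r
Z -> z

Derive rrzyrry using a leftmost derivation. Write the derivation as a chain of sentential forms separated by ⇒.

S ⇒ rSS   [S -> r S S]
rSS ⇒ rrSSS   [S -> r S S]
rrSSS ⇒ rrZSS   [S -> Z]
rrZSS ⇒ rrzSS   [Z -> z]
rrzSS ⇒ rrzZS   [S -> Z]
rrzZS ⇒ rrzyrS   [Z -> y r]
rrzyrS ⇒ rrzyrry   [S -> r y]

S⇒rSS⇒rrSSS⇒rrZSS⇒rrzSS⇒rrzZS⇒rrzyrS⇒rrzyrry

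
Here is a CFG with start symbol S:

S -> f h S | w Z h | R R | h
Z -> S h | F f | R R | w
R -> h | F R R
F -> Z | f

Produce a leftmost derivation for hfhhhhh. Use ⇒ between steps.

S ⇒ RR   [S -> R R]
RR ⇒ hR   [R -> h]
hR ⇒ hFRR   [R -> F R R]
hFRR ⇒ hZRR   [F -> Z]
hZRR ⇒ hShRR   [Z -> S h]
hShRR ⇒ hfhShRR   [S -> f h S]
hfhShRR ⇒ hfhhhRR   [S -> h]
hfhhhRR ⇒ hfhhhhR   [R -> h]
hfhhhhR ⇒ hfhhhhh   [R -> h]

S ⇒ RR ⇒ hR ⇒ hFRR ⇒ hZRR ⇒ hShRR ⇒ hfhShRR ⇒ hfhhhRR ⇒ hfhhhhR ⇒ hfhhhhh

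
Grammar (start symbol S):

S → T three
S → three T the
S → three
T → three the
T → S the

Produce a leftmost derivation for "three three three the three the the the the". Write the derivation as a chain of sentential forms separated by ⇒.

S ⇒ three T the   [S → three T the]
three T the ⇒ three S the the   [T → S the]
three S the the ⇒ three three T the the the   [S → three T the]
three three T the the the ⇒ three three S the the the the   [T → S the]
three three S the the the the ⇒ three three T three the the the the   [S → T three]
three three T three the the the the ⇒ three three three the three the the the the   [T → three the]

S ⇒ three T the ⇒ three S the the ⇒ three three T the the the ⇒ three three S the the the the ⇒ three three T three the the the the ⇒ three three three the three the the the the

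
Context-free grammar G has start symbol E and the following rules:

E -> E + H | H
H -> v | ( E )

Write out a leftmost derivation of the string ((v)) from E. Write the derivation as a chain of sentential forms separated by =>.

E => H   [E -> H]
H => (E)   [H -> ( E )]
(E) => (H)   [E -> H]
(H) => ((E))   [H -> ( E )]
((E)) => ((H))   [E -> H]
((H)) => ((v))   [H -> v]

E => H => (E) => (H) => ((E)) => ((H)) => ((v))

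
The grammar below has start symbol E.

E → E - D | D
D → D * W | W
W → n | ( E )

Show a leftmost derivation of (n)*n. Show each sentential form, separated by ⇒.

E ⇒ D   [E → D]
D ⇒ D*W   [D → D * W]
D*W ⇒ W*W   [D → W]
W*W ⇒ (E)*W   [W → ( E )]
(E)*W ⇒ (D)*W   [E → D]
(D)*W ⇒ (W)*W   [D → W]
(W)*W ⇒ (n)*W   [W → n]
(n)*W ⇒ (n)*n   [W → n]

E⇒D⇒D*W⇒W*W⇒(E)*W⇒(D)*W⇒(W)*W⇒(n)*W⇒(n)*n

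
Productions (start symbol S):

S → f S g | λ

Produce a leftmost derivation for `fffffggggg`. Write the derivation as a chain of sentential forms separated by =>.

S => fSg   [S → f S g]
fSg => ffSgg   [S → f S g]
ffSgg => fffSggg   [S → f S g]
fffSggg => ffffSgggg   [S → f S g]
ffffSgggg => fffffSggggg   [S → f S g]
fffffSggggg => fffffggggg   [S → λ]

S => fSg => ffSgg => fffSggg => ffffSgggg => fffffSggggg => fffffggggg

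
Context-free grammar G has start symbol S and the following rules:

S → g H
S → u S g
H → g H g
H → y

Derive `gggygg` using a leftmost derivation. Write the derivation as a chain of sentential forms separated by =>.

S => gH => ggHg => gggHgg => gggygg

S => gH   [S → g H]
gH => ggHg   [H → g H g]
ggHg => gggHgg   [H → g H g]
gggHgg => gggygg   [H → y]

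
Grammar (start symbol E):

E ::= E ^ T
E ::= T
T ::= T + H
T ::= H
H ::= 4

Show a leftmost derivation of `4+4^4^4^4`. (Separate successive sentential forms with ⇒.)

E⇒E^T⇒E^T^T⇒E^T^T^T⇒T^T^T^T⇒T+H^T^T^T⇒H+H^T^T^T⇒4+H^T^T^T⇒4+4^T^T^T⇒4+4^H^T^T⇒4+4^4^T^T⇒4+4^4^H^T⇒4+4^4^4^T⇒4+4^4^4^H⇒4+4^4^4^4

E ⇒ E^T   [E ::= E ^ T]
E^T ⇒ E^T^T   [E ::= E ^ T]
E^T^T ⇒ E^T^T^T   [E ::= E ^ T]
E^T^T^T ⇒ T^T^T^T   [E ::= T]
T^T^T^T ⇒ T+H^T^T^T   [T ::= T + H]
T+H^T^T^T ⇒ H+H^T^T^T   [T ::= H]
H+H^T^T^T ⇒ 4+H^T^T^T   [H ::= 4]
4+H^T^T^T ⇒ 4+4^T^T^T   [H ::= 4]
4+4^T^T^T ⇒ 4+4^H^T^T   [T ::= H]
4+4^H^T^T ⇒ 4+4^4^T^T   [H ::= 4]
4+4^4^T^T ⇒ 4+4^4^H^T   [T ::= H]
4+4^4^H^T ⇒ 4+4^4^4^T   [H ::= 4]
4+4^4^4^T ⇒ 4+4^4^4^H   [T ::= H]
4+4^4^4^H ⇒ 4+4^4^4^4   [H ::= 4]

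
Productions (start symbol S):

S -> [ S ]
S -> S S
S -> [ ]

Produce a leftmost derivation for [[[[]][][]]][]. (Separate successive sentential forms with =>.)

S => SS => [S]S => [[S]]S => [[SS]]S => [[SSS]]S => [[[S]SS]]S => [[[[]]SS]]S => [[[[]][]S]]S => [[[[]][][]]]S => [[[[]][][]]][]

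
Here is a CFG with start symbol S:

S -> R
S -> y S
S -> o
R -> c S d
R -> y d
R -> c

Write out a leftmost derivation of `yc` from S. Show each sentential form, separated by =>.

S => yS => yR => yc

S => yS   [S -> y S]
yS => yR   [S -> R]
yR => yc   [R -> c]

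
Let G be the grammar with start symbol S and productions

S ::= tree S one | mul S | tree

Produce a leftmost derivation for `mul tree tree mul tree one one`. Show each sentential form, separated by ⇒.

S ⇒ mul S ⇒ mul tree S one ⇒ mul tree tree S one one ⇒ mul tree tree mul S one one ⇒ mul tree tree mul tree one one

S ⇒ mul S   [S ::= mul S]
mul S ⇒ mul tree S one   [S ::= tree S one]
mul tree S one ⇒ mul tree tree S one one   [S ::= tree S one]
mul tree tree S one one ⇒ mul tree tree mul S one one   [S ::= mul S]
mul tree tree mul S one one ⇒ mul tree tree mul tree one one   [S ::= tree]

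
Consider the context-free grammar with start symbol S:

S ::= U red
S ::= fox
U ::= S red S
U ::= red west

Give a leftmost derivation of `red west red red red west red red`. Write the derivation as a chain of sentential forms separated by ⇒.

S ⇒ U red ⇒ S red S red ⇒ U red red S red ⇒ red west red red S red ⇒ red west red red U red red ⇒ red west red red red west red red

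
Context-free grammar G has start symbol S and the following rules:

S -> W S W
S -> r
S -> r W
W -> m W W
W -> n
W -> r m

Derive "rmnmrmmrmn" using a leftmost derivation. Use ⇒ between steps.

S ⇒ rW ⇒ rmWW ⇒ rmnW ⇒ rmnmWW ⇒ rmnmrmW ⇒ rmnmrmmWW ⇒ rmnmrmmrmW ⇒ rmnmrmmrmn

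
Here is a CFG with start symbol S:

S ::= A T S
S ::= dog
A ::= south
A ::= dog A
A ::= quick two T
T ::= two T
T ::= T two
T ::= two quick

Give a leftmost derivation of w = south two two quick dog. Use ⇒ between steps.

S ⇒ A T S ⇒ south T S ⇒ south two T S ⇒ south two two quick S ⇒ south two two quick dog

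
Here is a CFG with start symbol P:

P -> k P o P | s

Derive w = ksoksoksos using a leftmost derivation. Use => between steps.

P => kPoP   [P -> k P o P]
kPoP => ksoP   [P -> s]
ksoP => ksokPoP   [P -> k P o P]
ksokPoP => ksoksoP   [P -> s]
ksoksoP => ksoksokPoP   [P -> k P o P]
ksoksokPoP => ksoksoksoP   [P -> s]
ksoksoksoP => ksoksoksos   [P -> s]

P => kPoP => ksoP => ksokPoP => ksoksoP => ksoksokPoP => ksoksoksoP => ksoksoksos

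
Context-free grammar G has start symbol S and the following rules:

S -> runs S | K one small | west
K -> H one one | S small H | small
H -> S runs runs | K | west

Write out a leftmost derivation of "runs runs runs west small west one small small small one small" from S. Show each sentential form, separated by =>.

S => runs S   [S -> runs S]
runs S => runs runs S   [S -> runs S]
runs runs S => runs runs K one small   [S -> K one small]
runs runs K one small => runs runs S small H one small   [K -> S small H]
runs runs S small H one small => runs runs runs S small H one small   [S -> runs S]
runs runs runs S small H one small => runs runs runs K one small small H one small   [S -> K one small]
runs runs runs K one small small H one small => runs runs runs S small H one small small H one small   [K -> S small H]
runs runs runs S small H one small small H one small => runs runs runs west small H one small small H one small   [S -> west]
runs runs runs west small H one small small H one small => runs runs runs west small west one small small H one small   [H -> west]
runs runs runs west small west one small small H one small => runs runs runs west small west one small small K one small   [H -> K]
runs runs runs west small west one small small K one small => runs runs runs west small west one small small small one small   [K -> small]

S => runs S => runs runs S => runs runs K one small => runs runs S small H one small => runs runs runs S small H one small => runs runs runs K one small small H one small => runs runs runs S small H one small small H one small => runs runs runs west small H one small small H one small => runs runs runs west small west one small small H one small => runs runs runs west small west one small small K one small => runs runs runs west small west one small small small one small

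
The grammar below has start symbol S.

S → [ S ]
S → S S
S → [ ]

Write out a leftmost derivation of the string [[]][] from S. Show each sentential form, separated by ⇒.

S ⇒ SS ⇒ [S]S ⇒ [[]]S ⇒ [[]][]

S ⇒ SS   [S → S S]
SS ⇒ [S]S   [S → [ S ]]
[S]S ⇒ [[]]S   [S → [ ]]
[[]]S ⇒ [[]][]   [S → [ ]]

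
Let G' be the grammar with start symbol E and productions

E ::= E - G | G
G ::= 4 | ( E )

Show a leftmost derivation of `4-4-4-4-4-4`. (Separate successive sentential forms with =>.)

E => E-G => E-G-G => E-G-G-G => E-G-G-G-G => E-G-G-G-G-G => G-G-G-G-G-G => 4-G-G-G-G-G => 4-4-G-G-G-G => 4-4-4-G-G-G => 4-4-4-4-G-G => 4-4-4-4-4-G => 4-4-4-4-4-4

E => E-G   [E ::= E - G]
E-G => E-G-G   [E ::= E - G]
E-G-G => E-G-G-G   [E ::= E - G]
E-G-G-G => E-G-G-G-G   [E ::= E - G]
E-G-G-G-G => E-G-G-G-G-G   [E ::= E - G]
E-G-G-G-G-G => G-G-G-G-G-G   [E ::= G]
G-G-G-G-G-G => 4-G-G-G-G-G   [G ::= 4]
4-G-G-G-G-G => 4-4-G-G-G-G   [G ::= 4]
4-4-G-G-G-G => 4-4-4-G-G-G   [G ::= 4]
4-4-4-G-G-G => 4-4-4-4-G-G   [G ::= 4]
4-4-4-4-G-G => 4-4-4-4-4-G   [G ::= 4]
4-4-4-4-4-G => 4-4-4-4-4-4   [G ::= 4]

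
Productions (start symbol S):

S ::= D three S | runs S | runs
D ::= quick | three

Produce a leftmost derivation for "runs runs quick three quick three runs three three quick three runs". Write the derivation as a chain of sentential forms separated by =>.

S => runs S => runs runs S => runs runs D three S => runs runs quick three S => runs runs quick three D three S => runs runs quick three quick three S => runs runs quick three quick three runs S => runs runs quick three quick three runs D three S => runs runs quick three quick three runs three three S => runs runs quick three quick three runs three three D three S => runs runs quick three quick three runs three three quick three S => runs runs quick three quick three runs three three quick three runs

S => runs S   [S ::= runs S]
runs S => runs runs S   [S ::= runs S]
runs runs S => runs runs D three S   [S ::= D three S]
runs runs D three S => runs runs quick three S   [D ::= quick]
runs runs quick three S => runs runs quick three D three S   [S ::= D three S]
runs runs quick three D three S => runs runs quick three quick three S   [D ::= quick]
runs runs quick three quick three S => runs runs quick three quick three runs S   [S ::= runs S]
runs runs quick three quick three runs S => runs runs quick three quick three runs D three S   [S ::= D three S]
runs runs quick three quick three runs D three S => runs runs quick three quick three runs three three S   [D ::= three]
runs runs quick three quick three runs three three S => runs runs quick three quick three runs three three D three S   [S ::= D three S]
runs runs quick three quick three runs three three D three S => runs runs quick three quick three runs three three quick three S   [D ::= quick]
runs runs quick three quick three runs three three quick three S => runs runs quick three quick three runs three three quick three runs   [S ::= runs]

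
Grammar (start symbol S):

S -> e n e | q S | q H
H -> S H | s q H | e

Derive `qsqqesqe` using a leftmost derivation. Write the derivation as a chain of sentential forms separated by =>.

S=>qH=>qsqH=>qsqSH=>qsqqHH=>qsqqeH=>qsqqesqH=>qsqqesqe

S => qH   [S -> q H]
qH => qsqH   [H -> s q H]
qsqH => qsqSH   [H -> S H]
qsqSH => qsqqHH   [S -> q H]
qsqqHH => qsqqeH   [H -> e]
qsqqeH => qsqqesqH   [H -> s q H]
qsqqesqH => qsqqesqe   [H -> e]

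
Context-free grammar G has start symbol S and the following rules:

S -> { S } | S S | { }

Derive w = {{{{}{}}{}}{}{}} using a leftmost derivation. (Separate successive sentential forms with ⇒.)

S ⇒ {S}   [S -> { S }]
{S} ⇒ {SS}   [S -> S S]
{SS} ⇒ {SSS}   [S -> S S]
{SSS} ⇒ {{S}SS}   [S -> { S }]
{{S}SS} ⇒ {{SS}SS}   [S -> S S]
{{SS}SS} ⇒ {{{S}S}SS}   [S -> { S }]
{{{S}S}SS} ⇒ {{{SS}S}SS}   [S -> S S]
{{{SS}S}SS} ⇒ {{{{}S}S}SS}   [S -> { }]
{{{{}S}S}SS} ⇒ {{{{}{}}S}SS}   [S -> { }]
{{{{}{}}S}SS} ⇒ {{{{}{}}{}}SS}   [S -> { }]
{{{{}{}}{}}SS} ⇒ {{{{}{}}{}}{}S}   [S -> { }]
{{{{}{}}{}}{}S} ⇒ {{{{}{}}{}}{}{}}   [S -> { }]

S ⇒ {S} ⇒ {SS} ⇒ {SSS} ⇒ {{S}SS} ⇒ {{SS}SS} ⇒ {{{S}S}SS} ⇒ {{{SS}S}SS} ⇒ {{{{}S}S}SS} ⇒ {{{{}{}}S}SS} ⇒ {{{{}{}}{}}SS} ⇒ {{{{}{}}{}}{}S} ⇒ {{{{}{}}{}}{}{}}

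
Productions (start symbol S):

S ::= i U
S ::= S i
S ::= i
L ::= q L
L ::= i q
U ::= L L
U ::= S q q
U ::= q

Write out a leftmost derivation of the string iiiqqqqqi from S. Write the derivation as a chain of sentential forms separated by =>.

S => Si   [S ::= S i]
Si => iUi   [S ::= i U]
iUi => iSqqi   [U ::= S q q]
iSqqi => iiUqqi   [S ::= i U]
iiUqqi => iiSqqqqi   [U ::= S q q]
iiSqqqqi => iiiUqqqqi   [S ::= i U]
iiiUqqqqi => iiiqqqqqi   [U ::= q]

S => Si => iUi => iSqqi => iiUqqi => iiSqqqqi => iiiUqqqqi => iiiqqqqqi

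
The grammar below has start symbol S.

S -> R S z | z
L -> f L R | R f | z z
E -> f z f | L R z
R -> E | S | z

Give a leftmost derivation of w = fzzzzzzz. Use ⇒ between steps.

S⇒RSz⇒ESz⇒LRzSz⇒fLRRzSz⇒fzzRRzSz⇒fzzSRzSz⇒fzzzRzSz⇒fzzzzzSz⇒fzzzzzzz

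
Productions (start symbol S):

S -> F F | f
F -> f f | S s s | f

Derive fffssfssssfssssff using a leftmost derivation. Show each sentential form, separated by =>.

S => FF => SssF => FFssF => ffFssF => ffSssssF => ffFFssssF => ffSssFssssF => ffFFssFssssF => ffSssFssFssssF => fffssFssFssssF => fffssSssssFssssF => fffssfssssFssssF => fffssfssssfssssF => fffssfssssfssssff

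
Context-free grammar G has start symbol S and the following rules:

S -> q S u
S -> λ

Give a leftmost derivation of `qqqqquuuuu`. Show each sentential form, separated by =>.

S=>qSu=>qqSuu=>qqqSuuu=>qqqqSuuuu=>qqqqqSuuuuu=>qqqqquuuuu

S => qSu   [S -> q S u]
qSu => qqSuu   [S -> q S u]
qqSuu => qqqSuuu   [S -> q S u]
qqqSuuu => qqqqSuuuu   [S -> q S u]
qqqqSuuuu => qqqqqSuuuuu   [S -> q S u]
qqqqqSuuuuu => qqqqquuuuu   [S -> λ]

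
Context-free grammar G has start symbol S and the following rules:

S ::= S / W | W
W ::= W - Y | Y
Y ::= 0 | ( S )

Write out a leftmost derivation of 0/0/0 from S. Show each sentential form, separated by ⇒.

S ⇒ S/W ⇒ S/W/W ⇒ W/W/W ⇒ Y/W/W ⇒ 0/W/W ⇒ 0/Y/W ⇒ 0/0/W ⇒ 0/0/Y ⇒ 0/0/0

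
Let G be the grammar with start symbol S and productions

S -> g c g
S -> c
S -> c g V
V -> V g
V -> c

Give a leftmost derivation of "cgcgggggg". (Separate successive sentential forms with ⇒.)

S ⇒ cgV ⇒ cgVg ⇒ cgVgg ⇒ cgVggg ⇒ cgVgggg ⇒ cgVggggg ⇒ cgVgggggg ⇒ cgcgggggg

S ⇒ cgV   [S -> c g V]
cgV ⇒ cgVg   [V -> V g]
cgVg ⇒ cgVgg   [V -> V g]
cgVgg ⇒ cgVggg   [V -> V g]
cgVggg ⇒ cgVgggg   [V -> V g]
cgVgggg ⇒ cgVggggg   [V -> V g]
cgVggggg ⇒ cgVgggggg   [V -> V g]
cgVgggggg ⇒ cgcgggggg   [V -> c]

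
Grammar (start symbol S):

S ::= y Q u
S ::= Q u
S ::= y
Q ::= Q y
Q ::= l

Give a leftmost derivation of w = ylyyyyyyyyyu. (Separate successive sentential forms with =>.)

S=>yQu=>yQyu=>yQyyu=>yQyyyu=>yQyyyyu=>yQyyyyyu=>yQyyyyyyu=>yQyyyyyyyu=>yQyyyyyyyyu=>yQyyyyyyyyyu=>ylyyyyyyyyyu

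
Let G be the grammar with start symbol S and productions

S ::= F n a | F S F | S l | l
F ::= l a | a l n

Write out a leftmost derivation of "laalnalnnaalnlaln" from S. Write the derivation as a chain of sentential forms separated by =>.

S => FSF   [S ::= F S F]
FSF => laSF   [F ::= l a]
laSF => laSlF   [S ::= S l]
laSlF => laFSFlF   [S ::= F S F]
laFSFlF => laalnSFlF   [F ::= a l n]
laalnSFlF => laalnFnaFlF   [S ::= F n a]
laalnFnaFlF => laalnalnnaFlF   [F ::= a l n]
laalnalnnaFlF => laalnalnnaalnlF   [F ::= a l n]
laalnalnnaalnlF => laalnalnnaalnlaln   [F ::= a l n]

S=>FSF=>laSF=>laSlF=>laFSFlF=>laalnSFlF=>laalnFnaFlF=>laalnalnnaFlF=>laalnalnnaalnlF=>laalnalnnaalnlaln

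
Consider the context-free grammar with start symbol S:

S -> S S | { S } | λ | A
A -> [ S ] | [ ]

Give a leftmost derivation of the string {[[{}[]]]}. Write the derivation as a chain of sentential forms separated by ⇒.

S ⇒ {S} ⇒ {A} ⇒ {[S]} ⇒ {[A]} ⇒ {[[S]]} ⇒ {[[SS]]} ⇒ {[[{S}S]]} ⇒ {[[{}S]]} ⇒ {[[{}A]]} ⇒ {[[{}[]]]}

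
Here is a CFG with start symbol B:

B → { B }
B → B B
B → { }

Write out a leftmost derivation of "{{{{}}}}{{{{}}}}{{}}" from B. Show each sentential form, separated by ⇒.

B ⇒ BB ⇒ BBB ⇒ {B}BB ⇒ {{B}}BB ⇒ {{{B}}}BB ⇒ {{{{}}}}BB ⇒ {{{{}}}}{B}B ⇒ {{{{}}}}{{B}}B ⇒ {{{{}}}}{{{B}}}B ⇒ {{{{}}}}{{{{}}}}B ⇒ {{{{}}}}{{{{}}}}{B} ⇒ {{{{}}}}{{{{}}}}{{}}

B ⇒ BB   [B → B B]
BB ⇒ BBB   [B → B B]
BBB ⇒ {B}BB   [B → { B }]
{B}BB ⇒ {{B}}BB   [B → { B }]
{{B}}BB ⇒ {{{B}}}BB   [B → { B }]
{{{B}}}BB ⇒ {{{{}}}}BB   [B → { }]
{{{{}}}}BB ⇒ {{{{}}}}{B}B   [B → { B }]
{{{{}}}}{B}B ⇒ {{{{}}}}{{B}}B   [B → { B }]
{{{{}}}}{{B}}B ⇒ {{{{}}}}{{{B}}}B   [B → { B }]
{{{{}}}}{{{B}}}B ⇒ {{{{}}}}{{{{}}}}B   [B → { }]
{{{{}}}}{{{{}}}}B ⇒ {{{{}}}}{{{{}}}}{B}   [B → { B }]
{{{{}}}}{{{{}}}}{B} ⇒ {{{{}}}}{{{{}}}}{{}}   [B → { }]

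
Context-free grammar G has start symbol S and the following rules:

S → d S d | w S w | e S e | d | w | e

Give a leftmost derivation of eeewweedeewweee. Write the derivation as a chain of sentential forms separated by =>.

S => eSe   [S → e S e]
eSe => eeSee   [S → e S e]
eeSee => eeeSeee   [S → e S e]
eeeSeee => eeewSweee   [S → w S w]
eeewSweee => eeewwSwweee   [S → w S w]
eeewwSwweee => eeewweSewweee   [S → e S e]
eeewweSewweee => eeewweeSeewweee   [S → e S e]
eeewweeSeewweee => eeewweedeewweee   [S → d]

S => eSe => eeSee => eeeSeee => eeewSweee => eeewwSwweee => eeewweSewweee => eeewweeSeewweee => eeewweedeewweee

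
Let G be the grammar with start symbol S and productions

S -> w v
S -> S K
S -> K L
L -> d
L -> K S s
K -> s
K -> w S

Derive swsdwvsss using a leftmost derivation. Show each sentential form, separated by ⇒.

S ⇒ SK   [S -> S K]
SK ⇒ SKK   [S -> S K]
SKK ⇒ KLKK   [S -> K L]
KLKK ⇒ sLKK   [K -> s]
sLKK ⇒ sKSsKK   [L -> K S s]
sKSsKK ⇒ swSSsKK   [K -> w S]
swSSsKK ⇒ swKLSsKK   [S -> K L]
swKLSsKK ⇒ swsLSsKK   [K -> s]
swsLSsKK ⇒ swsdSsKK   [L -> d]
swsdSsKK ⇒ swsdwvsKK   [S -> w v]
swsdwvsKK ⇒ swsdwvssK   [K -> s]
swsdwvssK ⇒ swsdwvsss   [K -> s]

S⇒SK⇒SKK⇒KLKK⇒sLKK⇒sKSsKK⇒swSSsKK⇒swKLSsKK⇒swsLSsKK⇒swsdSsKK⇒swsdwvsKK⇒swsdwvssK⇒swsdwvsss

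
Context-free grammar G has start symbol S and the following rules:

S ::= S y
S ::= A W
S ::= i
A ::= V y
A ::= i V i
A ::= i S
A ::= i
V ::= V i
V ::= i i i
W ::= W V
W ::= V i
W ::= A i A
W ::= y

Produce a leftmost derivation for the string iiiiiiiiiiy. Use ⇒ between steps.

S⇒Sy⇒AWy⇒iViWy⇒iViiWy⇒iViiiWy⇒iiiiiiiWy⇒iiiiiiiAiAy⇒iiiiiiiiiAy⇒iiiiiiiiiiy

S ⇒ Sy   [S ::= S y]
Sy ⇒ AWy   [S ::= A W]
AWy ⇒ iViWy   [A ::= i V i]
iViWy ⇒ iViiWy   [V ::= V i]
iViiWy ⇒ iViiiWy   [V ::= V i]
iViiiWy ⇒ iiiiiiiWy   [V ::= i i i]
iiiiiiiWy ⇒ iiiiiiiAiAy   [W ::= A i A]
iiiiiiiAiAy ⇒ iiiiiiiiiAy   [A ::= i]
iiiiiiiiiAy ⇒ iiiiiiiiiiy   [A ::= i]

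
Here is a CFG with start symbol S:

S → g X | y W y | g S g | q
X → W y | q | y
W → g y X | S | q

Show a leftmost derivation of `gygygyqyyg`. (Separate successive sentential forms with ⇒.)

S ⇒ gSg ⇒ gyWyg ⇒ gygyXyg ⇒ gygyWyyg ⇒ gygygyXyyg ⇒ gygygyqyyg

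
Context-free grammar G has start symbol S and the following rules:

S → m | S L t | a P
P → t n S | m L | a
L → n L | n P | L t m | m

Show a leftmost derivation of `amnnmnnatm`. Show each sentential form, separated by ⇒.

S⇒aP⇒amL⇒amnL⇒amnLtm⇒amnnPtm⇒amnnmLtm⇒amnnmnLtm⇒amnnmnnPtm⇒amnnmnnatm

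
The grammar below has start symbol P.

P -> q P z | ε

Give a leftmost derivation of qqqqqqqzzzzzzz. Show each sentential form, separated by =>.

P => qPz   [P -> q P z]
qPz => qqPzz   [P -> q P z]
qqPzz => qqqPzzz   [P -> q P z]
qqqPzzz => qqqqPzzzz   [P -> q P z]
qqqqPzzzz => qqqqqPzzzzz   [P -> q P z]
qqqqqPzzzzz => qqqqqqPzzzzzz   [P -> q P z]
qqqqqqPzzzzzz => qqqqqqqPzzzzzzz   [P -> q P z]
qqqqqqqPzzzzzzz => qqqqqqqzzzzzzz   [P -> ε]

P => qPz => qqPzz => qqqPzzz => qqqqPzzzz => qqqqqPzzzzz => qqqqqqPzzzzzz => qqqqqqqPzzzzzzz => qqqqqqqzzzzzzz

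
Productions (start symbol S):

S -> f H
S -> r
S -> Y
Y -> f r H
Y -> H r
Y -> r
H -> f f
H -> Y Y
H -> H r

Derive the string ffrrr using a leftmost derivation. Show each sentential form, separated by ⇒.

S ⇒ Y ⇒ Hr ⇒ YYr ⇒ HrYr ⇒ ffrYr ⇒ ffrrr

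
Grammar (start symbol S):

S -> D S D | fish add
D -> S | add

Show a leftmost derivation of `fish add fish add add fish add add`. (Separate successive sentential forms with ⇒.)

S ⇒ D S D ⇒ S S D ⇒ D S D S D ⇒ S S D S D ⇒ fish add S D S D ⇒ fish add fish add D S D ⇒ fish add fish add add S D ⇒ fish add fish add add fish add D ⇒ fish add fish add add fish add add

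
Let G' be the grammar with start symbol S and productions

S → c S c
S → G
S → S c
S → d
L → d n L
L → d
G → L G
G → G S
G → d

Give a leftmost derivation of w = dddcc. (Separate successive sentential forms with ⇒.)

S⇒Sc⇒Scc⇒Gcc⇒GScc⇒GSScc⇒dSScc⇒dGScc⇒ddScc⇒dddcc

S ⇒ Sc   [S → S c]
Sc ⇒ Scc   [S → S c]
Scc ⇒ Gcc   [S → G]
Gcc ⇒ GScc   [G → G S]
GScc ⇒ GSScc   [G → G S]
GSScc ⇒ dSScc   [G → d]
dSScc ⇒ dGScc   [S → G]
dGScc ⇒ ddScc   [G → d]
ddScc ⇒ dddcc   [S → d]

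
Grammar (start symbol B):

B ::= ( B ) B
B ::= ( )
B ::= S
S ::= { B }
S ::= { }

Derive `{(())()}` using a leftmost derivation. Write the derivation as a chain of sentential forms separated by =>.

B => S   [B ::= S]
S => {B}   [S ::= { B }]
{B} => {(B)B}   [B ::= ( B ) B]
{(B)B} => {(())B}   [B ::= ( )]
{(())B} => {(())()}   [B ::= ( )]

B => S => {B} => {(B)B} => {(())B} => {(())()}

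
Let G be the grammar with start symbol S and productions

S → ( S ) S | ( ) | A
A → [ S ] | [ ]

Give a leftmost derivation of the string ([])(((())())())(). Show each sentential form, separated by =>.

S => (S)S => (A)S => ([])S => ([])(S)S => ([])((S)S)S => ([])(((S)S)S)S => ([])(((())S)S)S => ([])(((())())S)S => ([])(((())())())S => ([])(((())())())()

S => (S)S   [S → ( S ) S]
(S)S => (A)S   [S → A]
(A)S => ([])S   [A → [ ]]
([])S => ([])(S)S   [S → ( S ) S]
([])(S)S => ([])((S)S)S   [S → ( S ) S]
([])((S)S)S => ([])(((S)S)S)S   [S → ( S ) S]
([])(((S)S)S)S => ([])(((())S)S)S   [S → ( )]
([])(((())S)S)S => ([])(((())())S)S   [S → ( )]
([])(((())())S)S => ([])(((())())())S   [S → ( )]
([])(((())())())S => ([])(((())())())()   [S → ( )]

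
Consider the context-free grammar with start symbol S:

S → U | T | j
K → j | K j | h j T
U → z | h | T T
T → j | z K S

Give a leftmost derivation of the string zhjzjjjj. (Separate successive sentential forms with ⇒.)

S ⇒ U   [S → U]
U ⇒ TT   [U → T T]
TT ⇒ zKST   [T → z K S]
zKST ⇒ zhjTST   [K → h j T]
zhjTST ⇒ zhjzKSST   [T → z K S]
zhjzKSST ⇒ zhjzjSST   [K → j]
zhjzjSST ⇒ zhjzjjST   [S → j]
zhjzjjST ⇒ zhjzjjjT   [S → j]
zhjzjjjT ⇒ zhjzjjjj   [T → j]

S ⇒ U ⇒ TT ⇒ zKST ⇒ zhjTST ⇒ zhjzKSST ⇒ zhjzjSST ⇒ zhjzjjST ⇒ zhjzjjjT ⇒ zhjzjjjj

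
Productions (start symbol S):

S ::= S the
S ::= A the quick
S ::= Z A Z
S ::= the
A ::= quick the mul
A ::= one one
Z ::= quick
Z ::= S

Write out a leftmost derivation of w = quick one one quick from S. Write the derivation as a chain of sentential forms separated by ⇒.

S ⇒ Z A Z ⇒ quick A Z ⇒ quick one one Z ⇒ quick one one quick

S ⇒ Z A Z   [S ::= Z A Z]
Z A Z ⇒ quick A Z   [Z ::= quick]
quick A Z ⇒ quick one one Z   [A ::= one one]
quick one one Z ⇒ quick one one quick   [Z ::= quick]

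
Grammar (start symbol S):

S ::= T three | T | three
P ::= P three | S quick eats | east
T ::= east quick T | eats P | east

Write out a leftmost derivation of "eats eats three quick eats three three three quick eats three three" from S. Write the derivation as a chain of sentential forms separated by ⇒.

S ⇒ T three ⇒ eats P three ⇒ eats P three three ⇒ eats S quick eats three three ⇒ eats T three quick eats three three ⇒ eats eats P three quick eats three three ⇒ eats eats P three three quick eats three three ⇒ eats eats P three three three quick eats three three ⇒ eats eats S quick eats three three three quick eats three three ⇒ eats eats three quick eats three three three quick eats three three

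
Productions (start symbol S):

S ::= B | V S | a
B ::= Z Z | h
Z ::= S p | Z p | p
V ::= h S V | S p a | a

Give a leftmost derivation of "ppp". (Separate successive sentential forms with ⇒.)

S ⇒ B ⇒ ZZ ⇒ ZpZ ⇒ ppZ ⇒ ppp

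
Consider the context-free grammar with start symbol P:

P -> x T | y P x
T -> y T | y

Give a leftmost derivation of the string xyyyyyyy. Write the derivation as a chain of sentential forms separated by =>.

P => xT   [P -> x T]
xT => xyT   [T -> y T]
xyT => xyyT   [T -> y T]
xyyT => xyyyT   [T -> y T]
xyyyT => xyyyyT   [T -> y T]
xyyyyT => xyyyyyT   [T -> y T]
xyyyyyT => xyyyyyyT   [T -> y T]
xyyyyyyT => xyyyyyyy   [T -> y]

P=>xT=>xyT=>xyyT=>xyyyT=>xyyyyT=>xyyyyyT=>xyyyyyyT=>xyyyyyyy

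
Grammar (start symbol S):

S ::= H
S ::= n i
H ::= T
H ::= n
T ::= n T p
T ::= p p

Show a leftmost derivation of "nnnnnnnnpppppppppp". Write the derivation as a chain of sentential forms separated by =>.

S=>H=>T=>nTp=>nnTpp=>nnnTppp=>nnnnTpppp=>nnnnnTppppp=>nnnnnnTpppppp=>nnnnnnnTppppppp=>nnnnnnnnTpppppppp=>nnnnnnnnpppppppppp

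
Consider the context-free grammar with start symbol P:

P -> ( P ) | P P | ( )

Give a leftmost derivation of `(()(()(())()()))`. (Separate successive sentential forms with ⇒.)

P ⇒ (P) ⇒ (PP) ⇒ (()P) ⇒ (()(P)) ⇒ (()(PP)) ⇒ (()(PPP)) ⇒ (()(()PP)) ⇒ (()(()PPP)) ⇒ (()(()(P)PP)) ⇒ (()(()(())PP)) ⇒ (()(()(())()P)) ⇒ (()(()(())()()))

P ⇒ (P)   [P -> ( P )]
(P) ⇒ (PP)   [P -> P P]
(PP) ⇒ (()P)   [P -> ( )]
(()P) ⇒ (()(P))   [P -> ( P )]
(()(P)) ⇒ (()(PP))   [P -> P P]
(()(PP)) ⇒ (()(PPP))   [P -> P P]
(()(PPP)) ⇒ (()(()PP))   [P -> ( )]
(()(()PP)) ⇒ (()(()PPP))   [P -> P P]
(()(()PPP)) ⇒ (()(()(P)PP))   [P -> ( P )]
(()(()(P)PP)) ⇒ (()(()(())PP))   [P -> ( )]
(()(()(())PP)) ⇒ (()(()(())()P))   [P -> ( )]
(()(()(())()P)) ⇒ (()(()(())()()))   [P -> ( )]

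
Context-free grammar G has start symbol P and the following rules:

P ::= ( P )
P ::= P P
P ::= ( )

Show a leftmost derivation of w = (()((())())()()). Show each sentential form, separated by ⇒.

P ⇒ (P) ⇒ (PP) ⇒ (PPP) ⇒ (()PP) ⇒ (()(P)P) ⇒ (()(PP)P) ⇒ (()((P)P)P) ⇒ (()((())P)P) ⇒ (()((())())P) ⇒ (()((())())PP) ⇒ (()((())())()P) ⇒ (()((())())()())

P ⇒ (P)   [P ::= ( P )]
(P) ⇒ (PP)   [P ::= P P]
(PP) ⇒ (PPP)   [P ::= P P]
(PPP) ⇒ (()PP)   [P ::= ( )]
(()PP) ⇒ (()(P)P)   [P ::= ( P )]
(()(P)P) ⇒ (()(PP)P)   [P ::= P P]
(()(PP)P) ⇒ (()((P)P)P)   [P ::= ( P )]
(()((P)P)P) ⇒ (()((())P)P)   [P ::= ( )]
(()((())P)P) ⇒ (()((())())P)   [P ::= ( )]
(()((())())P) ⇒ (()((())())PP)   [P ::= P P]
(()((())())PP) ⇒ (()((())())()P)   [P ::= ( )]
(()((())())()P) ⇒ (()((())())()())   [P ::= ( )]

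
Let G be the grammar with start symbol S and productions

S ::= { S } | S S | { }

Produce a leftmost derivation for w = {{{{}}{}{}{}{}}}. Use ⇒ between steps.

S ⇒ {S}   [S ::= { S }]
{S} ⇒ {{S}}   [S ::= { S }]
{{S}} ⇒ {{SS}}   [S ::= S S]
{{SS}} ⇒ {{SSS}}   [S ::= S S]
{{SSS}} ⇒ {{SSSS}}   [S ::= S S]
{{SSSS}} ⇒ {{SSSSS}}   [S ::= S S]
{{SSSSS}} ⇒ {{{S}SSSS}}   [S ::= { S }]
{{{S}SSSS}} ⇒ {{{{}}SSSS}}   [S ::= { }]
{{{{}}SSSS}} ⇒ {{{{}}{}SSS}}   [S ::= { }]
{{{{}}{}SSS}} ⇒ {{{{}}{}{}SS}}   [S ::= { }]
{{{{}}{}{}SS}} ⇒ {{{{}}{}{}{}S}}   [S ::= { }]
{{{{}}{}{}{}S}} ⇒ {{{{}}{}{}{}{}}}   [S ::= { }]

S⇒{S}⇒{{S}}⇒{{SS}}⇒{{SSS}}⇒{{SSSS}}⇒{{SSSSS}}⇒{{{S}SSSS}}⇒{{{{}}SSSS}}⇒{{{{}}{}SSS}}⇒{{{{}}{}{}SS}}⇒{{{{}}{}{}{}S}}⇒{{{{}}{}{}{}{}}}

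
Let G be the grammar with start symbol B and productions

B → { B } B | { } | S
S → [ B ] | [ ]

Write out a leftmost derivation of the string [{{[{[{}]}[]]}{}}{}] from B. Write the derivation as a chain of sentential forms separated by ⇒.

B ⇒ S   [B → S]
S ⇒ [B]   [S → [ B ]]
[B] ⇒ [{B}B]   [B → { B } B]
[{B}B] ⇒ [{{B}B}B]   [B → { B } B]
[{{B}B}B] ⇒ [{{S}B}B]   [B → S]
[{{S}B}B] ⇒ [{{[B]}B}B]   [S → [ B ]]
[{{[B]}B}B] ⇒ [{{[{B}B]}B}B]   [B → { B } B]
[{{[{B}B]}B}B] ⇒ [{{[{S}B]}B}B]   [B → S]
[{{[{S}B]}B}B] ⇒ [{{[{[B]}B]}B}B]   [S → [ B ]]
[{{[{[B]}B]}B}B] ⇒ [{{[{[{}]}B]}B}B]   [B → { }]
[{{[{[{}]}B]}B}B] ⇒ [{{[{[{}]}S]}B}B]   [B → S]
[{{[{[{}]}S]}B}B] ⇒ [{{[{[{}]}[]]}B}B]   [S → [ ]]
[{{[{[{}]}[]]}B}B] ⇒ [{{[{[{}]}[]]}{}}B]   [B → { }]
[{{[{[{}]}[]]}{}}B] ⇒ [{{[{[{}]}[]]}{}}{}]   [B → { }]

B⇒S⇒[B]⇒[{B}B]⇒[{{B}B}B]⇒[{{S}B}B]⇒[{{[B]}B}B]⇒[{{[{B}B]}B}B]⇒[{{[{S}B]}B}B]⇒[{{[{[B]}B]}B}B]⇒[{{[{[{}]}B]}B}B]⇒[{{[{[{}]}S]}B}B]⇒[{{[{[{}]}[]]}B}B]⇒[{{[{[{}]}[]]}{}}B]⇒[{{[{[{}]}[]]}{}}{}]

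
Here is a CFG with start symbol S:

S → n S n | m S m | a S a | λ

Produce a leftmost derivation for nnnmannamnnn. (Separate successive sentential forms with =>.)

S => nSn   [S → n S n]
nSn => nnSnn   [S → n S n]
nnSnn => nnnSnnn   [S → n S n]
nnnSnnn => nnnmSmnnn   [S → m S m]
nnnmSmnnn => nnnmaSamnnn   [S → a S a]
nnnmaSamnnn => nnnmanSnamnnn   [S → n S n]
nnnmanSnamnnn => nnnmannamnnn   [S → λ]

S=>nSn=>nnSnn=>nnnSnnn=>nnnmSmnnn=>nnnmaSamnnn=>nnnmanSnamnnn=>nnnmannamnnn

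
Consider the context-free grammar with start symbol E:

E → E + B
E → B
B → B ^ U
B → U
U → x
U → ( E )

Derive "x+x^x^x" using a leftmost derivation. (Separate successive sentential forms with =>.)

E => E+B   [E → E + B]
E+B => B+B   [E → B]
B+B => U+B   [B → U]
U+B => x+B   [U → x]
x+B => x+B^U   [B → B ^ U]
x+B^U => x+B^U^U   [B → B ^ U]
x+B^U^U => x+U^U^U   [B → U]
x+U^U^U => x+x^U^U   [U → x]
x+x^U^U => x+x^x^U   [U → x]
x+x^x^U => x+x^x^x   [U → x]

E => E+B => B+B => U+B => x+B => x+B^U => x+B^U^U => x+U^U^U => x+x^U^U => x+x^x^U => x+x^x^x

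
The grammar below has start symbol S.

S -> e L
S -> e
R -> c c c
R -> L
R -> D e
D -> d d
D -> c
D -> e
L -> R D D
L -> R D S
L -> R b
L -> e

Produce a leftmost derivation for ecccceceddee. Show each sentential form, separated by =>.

S => eL => eRDS => ecccDS => eccccS => ecccceL => ecccceRDS => ecccceDeDS => ecccceceDS => ecccceceddS => ecccceceddeL => ecccceceddee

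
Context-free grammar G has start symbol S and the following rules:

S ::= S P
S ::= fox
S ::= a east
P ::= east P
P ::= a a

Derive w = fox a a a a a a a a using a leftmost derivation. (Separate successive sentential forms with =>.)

S => S P   [S ::= S P]
S P => S P P   [S ::= S P]
S P P => S P P P   [S ::= S P]
S P P P => S P P P P   [S ::= S P]
S P P P P => fox P P P P   [S ::= fox]
fox P P P P => fox a a P P P   [P ::= a a]
fox a a P P P => fox a a a a P P   [P ::= a a]
fox a a a a P P => fox a a a a a a P   [P ::= a a]
fox a a a a a a P => fox a a a a a a a a   [P ::= a a]

S => S P => S P P => S P P P => S P P P P => fox P P P P => fox a a P P P => fox a a a a P P => fox a a a a a a P => fox a a a a a a a a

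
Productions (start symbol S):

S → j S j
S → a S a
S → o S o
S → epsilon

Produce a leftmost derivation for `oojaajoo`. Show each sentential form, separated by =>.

S => oSo => ooSoo => oojSjoo => oojaSajoo => oojaajoo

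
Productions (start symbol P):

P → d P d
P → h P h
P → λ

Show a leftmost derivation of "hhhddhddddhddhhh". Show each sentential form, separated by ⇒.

P ⇒ hPh   [P → h P h]
hPh ⇒ hhPhh   [P → h P h]
hhPhh ⇒ hhhPhhh   [P → h P h]
hhhPhhh ⇒ hhhdPdhhh   [P → d P d]
hhhdPdhhh ⇒ hhhddPddhhh   [P → d P d]
hhhddPddhhh ⇒ hhhddhPhddhhh   [P → h P h]
hhhddhPhddhhh ⇒ hhhddhdPdhddhhh   [P → d P d]
hhhddhdPdhddhhh ⇒ hhhddhddPddhddhhh   [P → d P d]
hhhddhddPddhddhhh ⇒ hhhddhddddhddhhh   [P → λ]

P⇒hPh⇒hhPhh⇒hhhPhhh⇒hhhdPdhhh⇒hhhddPddhhh⇒hhhddhPhddhhh⇒hhhddhdPdhddhhh⇒hhhddhddPddhddhhh⇒hhhddhddddhddhhh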